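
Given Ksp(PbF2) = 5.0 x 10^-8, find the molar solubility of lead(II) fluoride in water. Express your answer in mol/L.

PbF2(s) ⇌ Pb^2+(aq) + 2 F^-(aq)
Ksp = [Pb^2+][F^-]^2
With molar solubility s: [Pb^2+] = s, [F^-] = 2s.
Ksp = s(2s)^2 = 4s^3
s = (5.0 x 10^-8 / 4)^(1/3) = 2.3 × 10^-3 M

2.3 × 10^-3 M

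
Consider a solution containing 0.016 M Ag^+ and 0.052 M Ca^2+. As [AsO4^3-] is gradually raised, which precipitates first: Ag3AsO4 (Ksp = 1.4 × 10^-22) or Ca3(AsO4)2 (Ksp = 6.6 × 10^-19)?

Ag3AsO4

Precipitation of each salt starts when its ion product equals its Ksp.
For Ag3AsO4: 1.4 × 10^-22 = (0.016)^3 × [AsO4^3-]  ⇒  [AsO4^3-] = 3.4 x 10^-17 M.
For Ca3(AsO4)2: 6.6 × 10^-19 = (0.052)^3 × [AsO4^3-]^2  ⇒  [AsO4^3-] = 6.9 × 10^-8 M.
The salt with the lower threshold [AsO4^3-] precipitates first: Ag3AsO4.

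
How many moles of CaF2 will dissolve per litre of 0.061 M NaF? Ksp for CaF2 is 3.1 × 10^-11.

s ≈ 8.3e-9 M

CaF2(s) ⇌ Ca^2+ + 2 F^-
Ksp = [Ca^2+][F^-]^2
Let s = moles of CaF2 that dissolve per litre. [Ca^2+] = s, [F^-] = 0.061 + 2s ≈ 0.061 (common-ion effect: F^- is already 0.061 M).
Ksp ≈ s × (0.061)^2
s = 8.3 × 10^-9 M
Check: 2s = 1.7 x 10^-8 ≪ 0.061, so the approximation is valid.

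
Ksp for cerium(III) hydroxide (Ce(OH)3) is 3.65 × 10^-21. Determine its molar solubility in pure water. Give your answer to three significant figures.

Ce(OH)3(s) <=> Ce^3+(aq) + 3 OH^-(aq)
Ksp = [Ce^3+][OH^-]^3
With molar solubility s: [Ce^3+] = s, [OH^-] = 3s.
So Ksp = s × (3s)^3 = 27s^4
s = (3.65 × 10^-21 / 27)^(1/4) = 3.41 × 10^-6 M

s = 3.41 × 10^-6 M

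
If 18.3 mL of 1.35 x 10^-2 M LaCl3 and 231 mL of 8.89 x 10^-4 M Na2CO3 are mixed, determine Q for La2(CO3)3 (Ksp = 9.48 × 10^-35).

Total volume = 18.3 + 231 = 249.3 mL.
[La^3+] = 1.35 × 10^-2 × (18.3/249.3) = 9.910 x 10^-4 M
[CO3^2-] = 8.89 × 10^-4 × (231/249.3) = 8.237 x 10^-4 M
La2(CO3)3(s) ⇌ 2 La^3+(aq) + 3 CO3^2-(aq), so Q = [La^3+]^2[CO3^2-]^3
Q = (9.910 x 10^-4)^2(8.237 × 10^-4)^3 = 5.49 x 10^-16
Q > Ksp, so La2(CO3)3 will precipitate.

Q ≈ 5.49 × 10^-16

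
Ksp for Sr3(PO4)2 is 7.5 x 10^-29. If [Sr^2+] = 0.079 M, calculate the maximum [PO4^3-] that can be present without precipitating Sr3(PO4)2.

Sr3(PO4)2(s) ⇌ 3 Sr^2+ + 2 PO4^3-
Ksp = [Sr^2+]^3[PO4^3-]^2
Precipitation begins when Q = Ksp. With [Sr^2+] = 0.079 M:
7.5 x 10^-29 = (0.079)^3 × [PO4^3-]^2
[PO4^3-] = (7.5 x 10^-29 / 4.93 × 10^-4)^(1/2) = 3.9 × 10^-13 M

[PO4^3-] = 3.9e-13 M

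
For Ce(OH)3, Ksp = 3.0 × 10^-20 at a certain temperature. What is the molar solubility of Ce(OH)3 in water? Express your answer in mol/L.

s ≈ 5.8 × 10^-6 M

Ce(OH)3(s) ⇌ Ce^3+ + 3 OH^-
Ksp = [Ce^3+][OH^-]^3
With molar solubility s: [Ce^3+] = s, [OH^-] = 3s.
So Ksp = s × (3s)^3 = 27s^4
s^4 = 3.0 × 10^-20 / 27, so s = 5.8 x 10^-6 M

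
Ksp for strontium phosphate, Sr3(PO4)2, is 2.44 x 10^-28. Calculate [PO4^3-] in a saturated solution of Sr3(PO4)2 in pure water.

Sr3(PO4)2(s) ⇌ 3 Sr^2+(aq) + 2 PO4^3-(aq)
Ksp = [Sr^2+]^3[PO4^3-]^2
Let s = molar solubility. Then [Sr^2+] = 3s and [PO4^3-] = 2s.
So Ksp = (3s)^3 × (2s)^2 = 108s^5
s = (2.44 x 10^-28 / 108)^(1/5) = 1.177 x 10^-6 M
[PO4^3-] = 2s = 2.35 x 10^-6 M

[PO4^3-] ≈ 2.35 x 10^-6 M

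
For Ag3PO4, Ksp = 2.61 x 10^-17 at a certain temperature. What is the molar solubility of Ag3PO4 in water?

3.14e-5 M

Ag3PO4(s) <=> 3 Ag^+ + PO4^3-
Ksp = [Ag^+]^3[PO4^3-]
With molar solubility s: [Ag^+] = 3s, [PO4^3-] = s.
Ksp = (3s)^3s = 27s^4
s = (2.61 x 10^-17 / 27)^(1/4) = 3.14 x 10^-5 M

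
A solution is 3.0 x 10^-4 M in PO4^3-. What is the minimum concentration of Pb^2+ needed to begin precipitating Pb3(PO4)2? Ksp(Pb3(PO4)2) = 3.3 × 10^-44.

7.2 x 10^-13 M

Pb3(PO4)2(s) <=> 3 Pb^2+ + 2 PO4^3-
Ksp = [Pb^2+]^3[PO4^3-]^2
Precipitation begins when Q = Ksp. With [PO4^3-] = 3.0 x 10^-4 M:
3.3 × 10^-44 = (3.0 x 10^-4)^2 × [Pb^2+]^3
[Pb^2+] = (3.3 × 10^-44 / 9.00 × 10^-8)^(1/3) = 7.2 x 10^-13 M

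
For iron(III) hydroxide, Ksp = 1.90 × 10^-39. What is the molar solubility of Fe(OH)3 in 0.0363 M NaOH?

3.97 × 10^-35 M

Fe(OH)3(s) <=> Fe^3+ + 3 OH^-
Ksp = [Fe^3+][OH^-]^3
Let s = moles of Fe(OH)3 that dissolve per litre. [Fe^3+] = s, [OH^-] = 0.0363 + 3s ≈ 0.0363 (since OH^- from NaOH dominates).
Ksp ≈ s × (0.0363)^3
s = 3.97 × 10^-35 M
Check: 3s = 1.2 x 10^-34 ≪ 0.0363, so the approximation is valid.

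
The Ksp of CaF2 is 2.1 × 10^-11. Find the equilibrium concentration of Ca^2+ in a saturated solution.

1.7e-4 M

CaF2(s) ⇌ Ca^2+(aq) + 2 F^-(aq)
Ksp = [Ca^2+][F^-]^2
For each mole of CaF2 that dissolves: [Ca^2+] = s, [F^-] = 2s.
Substituting: Ksp = s(2s)^2 = 4s^3
Solving, s = (2.1 × 10^-11/4)^(1/3) = 1.74 x 10^-4 M
[Ca^2+] = s = 1.7 × 10^-4 M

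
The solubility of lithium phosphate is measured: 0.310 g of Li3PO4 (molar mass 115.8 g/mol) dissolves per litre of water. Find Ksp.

Molar solubility s = (3.10 x 10^-1 g/L) / (115.8 g/mol) = 2.677 × 10^-3 M.
Li3PO4(s) ⇌ 3 Li^+(aq) + PO4^3-(aq)
Let s = molar solubility. Then [Li^+] = 3s and [PO4^3-] = s.
Ksp = [Li^+]^3[PO4^3-]
So Ksp = (3s)^3 × s = 27s^4
With s = 2.677 × 10^-3: Ksp = 1.39 × 10^-9

Ksp = 1.39 × 10^-9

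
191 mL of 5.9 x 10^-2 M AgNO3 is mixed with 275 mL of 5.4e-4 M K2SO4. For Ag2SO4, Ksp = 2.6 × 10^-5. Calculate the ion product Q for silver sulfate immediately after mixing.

Q ≈ 1.9 × 10^-7

Total volume = 191 + 275 = 466 mL.
[Ag^+] = 5.9 x 10^-2 × (191/466) = 2.42 × 10^-2 M
[SO4^2-] = 5.4 × 10^-4 × (275/466) = 3.19 × 10^-4 M
Ag2SO4(s) ⇌ 2 Ag^+(aq) + SO4^2-(aq), so Q = [Ag^+]^2[SO4^2-]
Q = (2.42 × 10^-2)^2(3.19 × 10^-4) = 1.9 × 10^-7
Q < Ksp, so no precipitate of Ag2SO4 forms.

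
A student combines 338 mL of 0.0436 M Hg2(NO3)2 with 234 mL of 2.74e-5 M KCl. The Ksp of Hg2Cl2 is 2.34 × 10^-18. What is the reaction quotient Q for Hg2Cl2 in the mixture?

Total volume = 338 + 234 = 572 mL.
[Hg2^2+] = 4.36 × 10^-2 × (338/572) = 2.576 × 10^-2 M
[Cl^-] = 2.74 × 10^-5 × (234/572) = 1.121 × 10^-5 M
Hg2Cl2(s) ⇌ Hg2^2+ + 2 Cl^-, so Q = [Hg2^2+][Cl^-]^2
Q = (2.576 x 10^-2)(1.121 x 10^-5)^2 = 3.24 x 10^-12
Q > Ksp, so Hg2Cl2 will precipitate.

Q ≈ 3.24e-12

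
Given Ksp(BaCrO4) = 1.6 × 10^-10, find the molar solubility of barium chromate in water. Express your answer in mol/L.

1.3 × 10^-5 M

BaCrO4(s) ⇌ Ba^2+ + CrO4^2-
Ksp = [Ba^2+][CrO4^2-]
For each mole of BaCrO4 that dissolves: [Ba^2+] = s, [CrO4^2-] = s.
Ksp = (s)(s) = s^2
s = (1.6 × 10^-10)^(1/2) = 1.3 x 10^-5 M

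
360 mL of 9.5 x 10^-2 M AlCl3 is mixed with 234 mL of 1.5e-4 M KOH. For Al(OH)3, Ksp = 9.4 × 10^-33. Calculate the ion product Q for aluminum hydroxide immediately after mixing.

Total volume = 360 + 234 = 594 mL.
[Al^3+] = 9.5 x 10^-2 × (360/594) = 5.76 x 10^-2 M
[OH^-] = 1.5 × 10^-4 × (234/594) = 5.91 × 10^-5 M
Al(OH)3(s) ⇌ Al^3+ + 3 OH^-, so Q = [Al^3+][OH^-]^3
Q = (5.76 × 10^-2)(5.91 x 10^-5)^3 = 1.2 × 10^-14
Q > Ksp, so Al(OH)3 will precipitate.

Q ≈ 1.2e-14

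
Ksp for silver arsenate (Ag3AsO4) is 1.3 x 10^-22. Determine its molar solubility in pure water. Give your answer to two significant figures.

s = 1.5e-6 M

Ag3AsO4(s) ⇌ 3 Ag^+(aq) + AsO4^3-(aq)
Ksp = [Ag^+]^3[AsO4^3-]
If s mol/L of Ag3AsO4 dissolves, [Ag^+] = 3s and [AsO4^3-] = s.
Ksp = (3s)^3s = 27s^4
s = (1.3 x 10^-22 / 27)^(1/4) = 1.5 x 10^-6 M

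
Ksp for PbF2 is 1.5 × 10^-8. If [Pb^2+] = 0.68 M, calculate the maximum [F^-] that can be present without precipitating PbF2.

[F^-] ≈ 1.5e-4 M

PbF2(s) ⇌ Pb^2+ + 2 F^-
Ksp = [Pb^2+][F^-]^2
Precipitation begins when Q = Ksp. With [Pb^2+] = 0.68 M:
1.5 × 10^-8 = (0.68) × [F^-]^2
[F^-] = (1.5 × 10^-8 / 6.8 x 10^-1)^(1/2) = 1.5 × 10^-4 M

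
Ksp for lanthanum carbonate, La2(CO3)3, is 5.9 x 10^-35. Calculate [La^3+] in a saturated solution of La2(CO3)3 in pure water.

La2(CO3)3(s) <=> 2 La^3+(aq) + 3 CO3^2-(aq)
Ksp = [La^3+]^2[CO3^2-]^3
With molar solubility s: [La^3+] = 2s, [CO3^2-] = 3s.
So Ksp = (2s)^2 × (3s)^3 = 108s^5
Solving, s = (5.9 x 10^-35/108)^(1/5) = 5.59 × 10^-8 M
[La^3+] = 2s = 1.1 × 10^-7 M

[La^3+] = 1.1 × 10^-7 M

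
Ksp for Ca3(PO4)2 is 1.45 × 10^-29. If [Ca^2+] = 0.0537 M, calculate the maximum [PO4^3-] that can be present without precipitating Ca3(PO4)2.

3.06 × 10^-13 M

Ca3(PO4)2(s) ⇌ 3 Ca^2+(aq) + 2 PO4^3-(aq)
Ksp = [Ca^2+]^3[PO4^3-]^2
Precipitation begins when Q = Ksp. With [Ca^2+] = 0.0537 M:
1.45 × 10^-29 = (0.0537)^3 × [PO4^3-]^2
[PO4^3-] = (1.45 × 10^-29 / 1.549 × 10^-4)^(1/2) = 3.06 × 10^-13 M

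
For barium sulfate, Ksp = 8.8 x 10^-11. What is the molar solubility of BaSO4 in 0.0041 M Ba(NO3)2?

BaSO4(s) ⇌ Ba^2+ + SO4^2-
Ksp = [Ba^2+][SO4^2-]
Let s be the molar solubility in this solution. [Ba^2+] = 0.0041 + s ≈ 0.0041, [SO4^2-] = s (Ksp is small, so little additional dissolves).
Ksp ≈ 0.0041 × s
s = 2.1 × 10^-8 M
Check: s = 2.1 x 10^-8 ≪ 0.0041, so the approximation is valid.

2.1 x 10^-8 M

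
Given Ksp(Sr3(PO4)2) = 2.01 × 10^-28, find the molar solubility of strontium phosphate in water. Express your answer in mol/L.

Sr3(PO4)2(s) <=> 3 Sr^2+ + 2 PO4^3-
Ksp = [Sr^2+]^3[PO4^3-]^2
Let s = molar solubility. Then [Sr^2+] = 3s and [PO4^3-] = 2s.
Substituting: Ksp = (3s)^3(2s)^2 = 108s^5
s = (2.01 × 10^-28 / 108)^(1/5) = 1.13 × 10^-6 M

1.13e-6 M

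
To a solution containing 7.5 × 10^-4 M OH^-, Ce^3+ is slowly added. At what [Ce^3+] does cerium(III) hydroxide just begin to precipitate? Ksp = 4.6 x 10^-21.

[Ce^3+] ≈ 1.1 x 10^-11 M

Ce(OH)3(s) ⇌ Ce^3+ + 3 OH^-
Ksp = [Ce^3+][OH^-]^3
Precipitation begins when Q = Ksp. With [OH^-] = 7.5 × 10^-4 M:
4.6 x 10^-21 = (7.5 × 10^-4)^3 × [Ce^3+]
[Ce^3+] = (4.6 x 10^-21 / 4.22 x 10^-10) = 1.1 × 10^-11 M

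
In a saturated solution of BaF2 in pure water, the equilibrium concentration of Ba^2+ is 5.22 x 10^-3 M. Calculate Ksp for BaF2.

BaF2(s) ⇌ Ba^2+(aq) + 2 F^-(aq)
Stoichiometry gives [F^-] = (2/1)[Ba^2+] = 1.044 x 10^-2 M.
Ksp = [Ba^2+][F^-]^2
Ksp = 5.22 × 10^-3 × (1.044 × 10^-2)^2 = 5.69 × 10^-7

Ksp = 5.69 x 10^-7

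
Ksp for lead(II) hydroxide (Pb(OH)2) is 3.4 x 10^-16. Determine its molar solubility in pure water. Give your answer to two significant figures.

Pb(OH)2(s) ⇌ Pb^2+ + 2 OH^-
Ksp = [Pb^2+][OH^-]^2
With molar solubility s: [Pb^2+] = s, [OH^-] = 2s.
Substituting: Ksp = s(2s)^2 = 4s^3
s = (3.4 x 10^-16 / 4)^(1/3) = 4.4 x 10^-6 M

s ≈ 4.4 x 10^-6 M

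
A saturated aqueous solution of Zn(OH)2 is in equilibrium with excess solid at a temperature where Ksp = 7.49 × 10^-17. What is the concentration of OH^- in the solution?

[OH^-] ≈ 5.31e-6 M

Zn(OH)2(s) ⇌ Zn^2+(aq) + 2 OH^-(aq)
Ksp = [Zn^2+][OH^-]^2
Let s = molar solubility. Then [Zn^2+] = s and [OH^-] = 2s.
Ksp = s(2s)^2 = 4s^3
s = (7.49 × 10^-17 / 4)^(1/3) = 2.655 × 10^-6 M
[OH^-] = 2s = 5.31 x 10^-6 M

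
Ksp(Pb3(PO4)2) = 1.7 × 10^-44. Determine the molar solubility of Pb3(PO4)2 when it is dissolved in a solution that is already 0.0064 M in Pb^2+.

s = 1.3e-19 M

Pb3(PO4)2(s) <=> 3 Pb^2+(aq) + 2 PO4^3-(aq)
Ksp = [Pb^2+]^3[PO4^3-]^2
Let s be the molar solubility in this solution. [Pb^2+] = 0.0064 + 3s ≈ 0.0064, [PO4^3-] = 2s (Ksp is small, so little additional dissolves).
Ksp ≈ (0.0064)^3 × (2s)^2
s = 1.3 × 10^-19 M
Check: 3s = 3.8 × 10^-19 ≪ 0.0064, so the approximation is valid.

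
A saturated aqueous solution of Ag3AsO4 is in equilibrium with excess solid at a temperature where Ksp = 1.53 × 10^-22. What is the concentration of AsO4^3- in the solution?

Ag3AsO4(s) ⇌ 3 Ag^+(aq) + AsO4^3-(aq)
Ksp = [Ag^+]^3[AsO4^3-]
For each mole of Ag3AsO4 that dissolves: [Ag^+] = 3s, [AsO4^3-] = s.
Substituting: Ksp = (3s)^3s = 27s^4
s^4 = 1.53 × 10^-22 / 27, so s = 1.543 × 10^-6 M
[AsO4^3-] = s = 1.54 × 10^-6 M

1.54 × 10^-6 M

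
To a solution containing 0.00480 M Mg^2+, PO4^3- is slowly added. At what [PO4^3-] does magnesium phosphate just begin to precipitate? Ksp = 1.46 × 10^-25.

[PO4^3-] = 1.15 × 10^-9 M

Mg3(PO4)2(s) <=> 3 Mg^2+(aq) + 2 PO4^3-(aq)
Ksp = [Mg^2+]^3[PO4^3-]^2
Precipitation begins when Q = Ksp. With [Mg^2+] = 0.00480 M:
1.46 × 10^-25 = (0.00480)^3 × [PO4^3-]^2
[PO4^3-] = (1.46 × 10^-25 / 1.106 x 10^-7)^(1/2) = 1.15 × 10^-9 M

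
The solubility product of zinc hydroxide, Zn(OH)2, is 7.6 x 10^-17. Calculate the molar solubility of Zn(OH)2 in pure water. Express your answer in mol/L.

2.7e-6 M

Zn(OH)2(s) ⇌ Zn^2+(aq) + 2 OH^-(aq)
Ksp = [Zn^2+][OH^-]^2
If s mol/L of Zn(OH)2 dissolves, [Zn^2+] = s and [OH^-] = 2s.
Ksp = s(2s)^2 = 4s^3
s^3 = 7.6 x 10^-17 / 4, so s = 2.7 × 10^-6 M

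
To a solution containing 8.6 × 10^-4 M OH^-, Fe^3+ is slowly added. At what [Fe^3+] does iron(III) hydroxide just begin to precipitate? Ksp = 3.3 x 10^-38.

Fe(OH)3(s) ⇌ Fe^3+(aq) + 3 OH^-(aq)
Ksp = [Fe^3+][OH^-]^3
Precipitation begins when Q = Ksp. With [OH^-] = 8.6 × 10^-4 M:
3.3 x 10^-38 = (8.6 × 10^-4)^3 × [Fe^3+]
[Fe^3+] = (3.3 x 10^-38 / 6.36 x 10^-10) = 5.2 x 10^-29 M

[Fe^3+] ≈ 5.2e-29 M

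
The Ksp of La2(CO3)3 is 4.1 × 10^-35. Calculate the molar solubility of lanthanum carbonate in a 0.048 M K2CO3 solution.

s = 3.0 × 10^-16 M

La2(CO3)3(s) ⇌ 2 La^3+(aq) + 3 CO3^2-(aq)
Ksp = [La^3+]^2[CO3^2-]^3
Let s be the molar solubility in this solution. [La^3+] = 2s, [CO3^2-] = 0.048 + 3s ≈ 0.048 (Ksp is small, so little additional dissolves).
Ksp ≈ (2s)^2 × (0.048)^3
s = 3.0 × 10^-16 M
Check: 3s = 9.1 × 10^-16 ≪ 0.048, so the approximation is valid.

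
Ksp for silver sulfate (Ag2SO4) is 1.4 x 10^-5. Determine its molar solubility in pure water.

Ag2SO4(s) ⇌ 2 Ag^+ + SO4^2-
Ksp = [Ag^+]^2[SO4^2-]
For each mole of Ag2SO4 that dissolves: [Ag^+] = 2s, [SO4^2-] = s.
Substituting: Ksp = (2s)^2s = 4s^3
Solving, s = (1.4 x 10^-5/4)^(1/3) = 1.5 × 10^-2 M

1.5e-2 M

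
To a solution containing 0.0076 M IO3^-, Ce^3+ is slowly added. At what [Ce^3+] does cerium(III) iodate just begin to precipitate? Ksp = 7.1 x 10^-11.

1.6 × 10^-4 M

Ce(IO3)3(s) ⇌ Ce^3+ + 3 IO3^-
Ksp = [Ce^3+][IO3^-]^3
Precipitation begins when Q = Ksp. With [IO3^-] = 0.0076 M:
7.1 x 10^-11 = (0.0076)^3 × [Ce^3+]
[Ce^3+] = (7.1 x 10^-11 / 4.39 × 10^-7) = 1.6 × 10^-4 M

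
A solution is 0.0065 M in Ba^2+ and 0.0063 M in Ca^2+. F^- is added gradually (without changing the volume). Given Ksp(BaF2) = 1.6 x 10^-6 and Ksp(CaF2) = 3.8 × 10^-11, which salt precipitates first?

Each salt begins to precipitate when Q = Ksp, i.e. when [F^-] reaches its threshold.
For BaF2: 1.6 x 10^-6 = 0.0065 × [F^-]^2  ⇒  [F^-] = 1.6 × 10^-2 M.
For CaF2: 3.8 × 10^-11 = 0.0063 × [F^-]^2  ⇒  [F^-] = 7.8 × 10^-5 M.
The salt with the lower threshold [F^-] precipitates first: CaF2.

CaF2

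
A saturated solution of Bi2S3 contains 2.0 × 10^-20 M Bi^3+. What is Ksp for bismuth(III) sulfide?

Bi2S3(s) ⇌ 2 Bi^3+(aq) + 3 S^2-(aq)
Stoichiometry gives [S^2-] = (3/2)[Bi^3+] = 3.00 x 10^-20 M.
Ksp = [Bi^3+]^2[S^2-]^3
Ksp = (2.0 × 10^-20)^2 × (3.00 x 10^-20)^3 = 1.1 × 10^-98

Ksp = 1.1 × 10^-98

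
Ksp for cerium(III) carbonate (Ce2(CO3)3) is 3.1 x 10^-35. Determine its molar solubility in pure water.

Ce2(CO3)3(s) ⇌ 2 Ce^3+ + 3 CO3^2-
Ksp = [Ce^3+]^2[CO3^2-]^3
With molar solubility s: [Ce^3+] = 2s, [CO3^2-] = 3s.
Ksp = (2s)^2(3s)^3 = 108s^5
s = (3.1 x 10^-35 / 108)^(1/5) = 4.9 × 10^-8 M

s ≈ 4.9 × 10^-8 M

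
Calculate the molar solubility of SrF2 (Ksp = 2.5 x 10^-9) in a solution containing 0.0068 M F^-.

5.4 x 10^-5 M

SrF2(s) ⇌ Sr^2+(aq) + 2 F^-(aq)
Ksp = [Sr^2+][F^-]^2
Let s = moles of SrF2 that dissolve per litre. [Sr^2+] = s, [F^-] = 0.0068 + 2s ≈ 0.0068 (common-ion effect: F^- is already 0.0068 M).
Ksp ≈ s × (0.0068)^2
s = 5.4 x 10^-5 M
Check: 2s = 1.1 × 10^-4 ≪ 0.0068, so the approximation is valid.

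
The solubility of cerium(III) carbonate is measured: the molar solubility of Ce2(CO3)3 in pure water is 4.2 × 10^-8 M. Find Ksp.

1.4 × 10^-35

Ce2(CO3)3(s) ⇌ 2 Ce^3+(aq) + 3 CO3^2-(aq)
With molar solubility s: [Ce^3+] = 2s, [CO3^2-] = 3s.
Ksp = [Ce^3+]^2[CO3^2-]^3
Ksp = (2s)^2(3s)^3 = 108s^5
Ksp = 108 × (4.2 × 10^-8)^5 = 1.4 x 10^-35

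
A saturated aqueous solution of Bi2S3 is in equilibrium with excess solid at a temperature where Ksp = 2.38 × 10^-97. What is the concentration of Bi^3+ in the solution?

[Bi^3+] ≈ 3.71 × 10^-20 M

Bi2S3(s) ⇌ 2 Bi^3+(aq) + 3 S^2-(aq)
Ksp = [Bi^3+]^2[S^2-]^3
For each mole of Bi2S3 that dissolves: [Bi^3+] = 2s, [S^2-] = 3s.
Substituting: Ksp = (2s)^2(3s)^3 = 108s^5
s = (2.38 × 10^-97 / 108)^(1/5) = 1.856 × 10^-20 M
[Bi^3+] = 2s = 3.71 × 10^-20 M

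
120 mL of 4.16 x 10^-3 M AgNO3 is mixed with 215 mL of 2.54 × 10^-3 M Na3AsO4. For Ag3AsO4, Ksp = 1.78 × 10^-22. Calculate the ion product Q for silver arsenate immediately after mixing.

Total volume = 120 + 215 = 335 mL.
[Ag^+] = 4.16 × 10^-3 × (120/335) = 1.490 x 10^-3 M
[AsO4^3-] = 2.54 × 10^-3 × (215/335) = 1.630 × 10^-3 M
Ag3AsO4(s) ⇌ 3 Ag^+(aq) + AsO4^3-(aq), so Q = [Ag^+]^3[AsO4^3-]
Q = (1.490 × 10^-3)^3(1.630 × 10^-3) = 5.39 x 10^-12
Q > Ksp, so Ag3AsO4 will precipitate.

5.39e-12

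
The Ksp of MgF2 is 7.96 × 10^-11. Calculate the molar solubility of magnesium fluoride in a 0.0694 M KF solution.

MgF2(s) ⇌ Mg^2+ + 2 F^-
Ksp = [Mg^2+][F^-]^2
If s mol/L dissolves here, [Mg^2+] = s, [F^-] = 0.0694 + 2s ≈ 0.0694 (Ksp is small, so little additional dissolves).
Ksp ≈ s × (0.0694)^2
s = 1.65 × 10^-8 M
Check: 2s = 3.3 × 10^-8 ≪ 0.0694, so the approximation is valid.

1.65 x 10^-8 M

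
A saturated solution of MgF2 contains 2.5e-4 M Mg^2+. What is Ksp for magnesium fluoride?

MgF2(s) <=> Mg^2+ + 2 F^-
Stoichiometry gives [F^-] = (2/1)[Mg^2+] = 5.00 × 10^-4 M.
Ksp = [Mg^2+][F^-]^2
Ksp = 2.5 × 10^-4 × (5.00 x 10^-4)^2 = 6.3 × 10^-11

6.3 × 10^-11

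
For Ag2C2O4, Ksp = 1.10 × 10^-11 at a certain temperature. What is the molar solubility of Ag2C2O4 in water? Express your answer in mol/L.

Ag2C2O4(s) <=> 2 Ag^+(aq) + C2O4^2-(aq)
Ksp = [Ag^+]^2[C2O4^2-]
If s mol/L of Ag2C2O4 dissolves, [Ag^+] = 2s and [C2O4^2-] = s.
Substituting: Ksp = (2s)^2s = 4s^3
s^3 = 1.10 × 10^-11 / 4, so s = 1.40 × 10^-4 M

s = 1.40e-4 M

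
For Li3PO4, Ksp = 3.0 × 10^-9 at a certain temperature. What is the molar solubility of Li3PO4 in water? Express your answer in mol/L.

s = 3.2e-3 M

Li3PO4(s) ⇌ 3 Li^+(aq) + PO4^3-(aq)
Ksp = [Li^+]^3[PO4^3-]
With molar solubility s: [Li^+] = 3s, [PO4^3-] = s.
So Ksp = (3s)^3 × s = 27s^4
s^4 = 3.0 × 10^-9 / 27, so s = 3.2 × 10^-3 M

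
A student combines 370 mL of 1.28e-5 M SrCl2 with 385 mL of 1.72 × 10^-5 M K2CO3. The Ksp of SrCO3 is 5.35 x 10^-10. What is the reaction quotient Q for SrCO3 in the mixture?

Q = 5.50 × 10^-11

Total volume = 370 + 385 = 755 mL.
[Sr^2+] = 1.28 × 10^-5 × (370/755) = 6.273 x 10^-6 M
[CO3^2-] = 1.72 × 10^-5 × (385/755) = 8.771 x 10^-6 M
SrCO3(s) ⇌ Sr^2+(aq) + CO3^2-(aq), so Q = [Sr^2+][CO3^2-]
Q = (6.273 × 10^-6)(8.771 × 10^-6) = 5.50 × 10^-11
Q < Ksp, so no precipitate of SrCO3 forms.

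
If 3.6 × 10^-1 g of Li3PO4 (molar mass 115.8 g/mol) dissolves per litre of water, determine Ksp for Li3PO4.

Ksp = 2.5e-9

Molar solubility s = (3.6 x 10^-1 g/L) / (115.8 g/mol) = 3.11 × 10^-3 M.
Li3PO4(s) <=> 3 Li^+ + PO4^3-
Let s = molar solubility. Then [Li^+] = 3s and [PO4^3-] = s.
Ksp = [Li^+]^3[PO4^3-]
Ksp = (3s)^3s = 27s^4
Ksp = 27 × (3.11 × 10^-3)^4 = 2.5 x 10^-9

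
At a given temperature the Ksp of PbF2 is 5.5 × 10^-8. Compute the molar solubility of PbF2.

PbF2(s) <=> Pb^2+ + 2 F^-
Ksp = [Pb^2+][F^-]^2
If s mol/L of PbF2 dissolves, [Pb^2+] = s and [F^-] = 2s.
So Ksp = s × (2s)^2 = 4s^3
Solving, s = (5.5 × 10^-8/4)^(1/3) = 2.4 × 10^-3 M

2.4 × 10^-3 M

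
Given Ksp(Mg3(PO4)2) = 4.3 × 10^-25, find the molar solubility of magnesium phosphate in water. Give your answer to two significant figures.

Mg3(PO4)2(s) ⇌ 3 Mg^2+(aq) + 2 PO4^3-(aq)
Ksp = [Mg^2+]^3[PO4^3-]^2
If s mol/L of Mg3(PO4)2 dissolves, [Mg^2+] = 3s and [PO4^3-] = 2s.
Ksp = (3s)^3(2s)^2 = 108s^5
Solving, s = (4.3 × 10^-25/108)^(1/5) = 5.2 x 10^-6 M

5.2 × 10^-6 M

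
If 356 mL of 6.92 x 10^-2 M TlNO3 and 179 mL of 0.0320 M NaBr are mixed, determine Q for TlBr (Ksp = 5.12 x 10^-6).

Q ≈ 4.93 × 10^-4

Total volume = 356 + 179 = 535 mL.
[Tl^+] = 6.92 × 10^-2 × (356/535) = 4.605 x 10^-2 M
[Br^-] = 3.20 x 10^-2 × (179/535) = 1.071 x 10^-2 M
TlBr(s) <=> Tl^+ + Br^-, so Q = [Tl^+][Br^-]
Q = (4.605 × 10^-2)(1.071 × 10^-2) = 4.93 × 10^-4
Q > Ksp, so TlBr will precipitate.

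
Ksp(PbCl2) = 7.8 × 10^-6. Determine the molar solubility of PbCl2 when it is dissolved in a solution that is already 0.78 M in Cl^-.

s = 1.3e-5 M

PbCl2(s) ⇌ Pb^2+(aq) + 2 Cl^-(aq)
Ksp = [Pb^2+][Cl^-]^2
Let s be the molar solubility in this solution. [Pb^2+] = s, [Cl^-] = 0.78 + 2s ≈ 0.78 (common-ion effect: Cl^- is already 0.78 M).
Ksp ≈ s × (0.78)^2
s = 1.3 × 10^-5 M
Check: 2s = 2.6 × 10^-5 ≪ 0.78, so the approximation is valid.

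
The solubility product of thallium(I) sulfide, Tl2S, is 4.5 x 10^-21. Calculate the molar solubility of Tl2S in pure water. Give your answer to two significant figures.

Tl2S(s) ⇌ 2 Tl^+ + S^2-
Ksp = [Tl^+]^2[S^2-]
Let s = molar solubility. Then [Tl^+] = 2s and [S^2-] = s.
So Ksp = (2s)^2 × s = 4s^3
s = (4.5 x 10^-21 / 4)^(1/3) = 1.0 x 10^-7 M

s ≈ 1.0e-7 M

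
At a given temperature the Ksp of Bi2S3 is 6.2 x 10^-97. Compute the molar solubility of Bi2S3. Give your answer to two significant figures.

Bi2S3(s) ⇌ 2 Bi^3+ + 3 S^2-
Ksp = [Bi^3+]^2[S^2-]^3
For each mole of Bi2S3 that dissolves: [Bi^3+] = 2s, [S^2-] = 3s.
Substituting: Ksp = (2s)^2(3s)^3 = 108s^5
Solving, s = (6.2 x 10^-97/108)^(1/5) = 2.2 x 10^-20 M

2.2 × 10^-20 M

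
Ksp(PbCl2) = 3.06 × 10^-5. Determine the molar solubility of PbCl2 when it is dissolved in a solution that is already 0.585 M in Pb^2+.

PbCl2(s) ⇌ Pb^2+(aq) + 2 Cl^-(aq)
Ksp = [Pb^2+][Cl^-]^2
If s mol/L dissolves here, [Pb^2+] = 0.585 + s ≈ 0.585, [Cl^-] = 2s (Ksp is small, so little additional dissolves).
Ksp ≈ 0.585 × (2s)^2
s = 3.62 × 10^-3 M
Check: s = 3.6 × 10^-3 ≪ 0.585, so the approximation is valid.

3.62 x 10^-3 M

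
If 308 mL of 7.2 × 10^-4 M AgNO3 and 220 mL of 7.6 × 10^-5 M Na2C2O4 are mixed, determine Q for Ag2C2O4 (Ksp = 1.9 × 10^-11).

Q ≈ 5.6e-12

Total volume = 308 + 220 = 528 mL.
[Ag^+] = 7.2 × 10^-4 × (308/528) = 4.20 × 10^-4 M
[C2O4^2-] = 7.6 × 10^-5 × (220/528) = 3.17 x 10^-5 M
Ag2C2O4(s) ⇌ 2 Ag^+(aq) + C2O4^2-(aq), so Q = [Ag^+]^2[C2O4^2-]
Q = (4.20 × 10^-4)^2(3.17 × 10^-5) = 5.6 × 10^-12
Q < Ksp, so no precipitate of Ag2C2O4 forms.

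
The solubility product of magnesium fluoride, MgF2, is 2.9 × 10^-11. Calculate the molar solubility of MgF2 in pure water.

MgF2(s) ⇌ Mg^2+(aq) + 2 F^-(aq)
Ksp = [Mg^2+][F^-]^2
For each mole of MgF2 that dissolves: [Mg^2+] = s, [F^-] = 2s.
Substituting: Ksp = s(2s)^2 = 4s^3
s = (2.9 × 10^-11 / 4)^(1/3) = 1.9 × 10^-4 M

s ≈ 1.9 × 10^-4 M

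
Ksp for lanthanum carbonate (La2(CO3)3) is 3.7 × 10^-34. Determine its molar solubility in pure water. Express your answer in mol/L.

La2(CO3)3(s) ⇌ 2 La^3+(aq) + 3 CO3^2-(aq)
Ksp = [La^3+]^2[CO3^2-]^3
Let s = molar solubility. Then [La^3+] = 2s and [CO3^2-] = 3s.
So Ksp = (2s)^2 × (3s)^3 = 108s^5
Solving, s = (3.7 × 10^-34/108)^(1/5) = 8.1 × 10^-8 M

s ≈ 8.1 x 10^-8 M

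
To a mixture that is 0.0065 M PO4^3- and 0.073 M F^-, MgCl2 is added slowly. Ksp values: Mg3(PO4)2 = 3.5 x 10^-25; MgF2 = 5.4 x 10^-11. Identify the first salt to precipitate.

Precipitation of each salt starts when its ion product equals its Ksp.
For Mg3(PO4)2: 3.5 x 10^-25 = (0.0065)^2 × [Mg^2+]^3  ⇒  [Mg^2+] = 2.0 × 10^-7 M.
For MgF2: 5.4 x 10^-11 = (0.073)^2 × [Mg^2+]  ⇒  [Mg^2+] = 1.0 x 10^-8 M.
The salt with the lower threshold [Mg^2+] precipitates first: MgF2.

MgF2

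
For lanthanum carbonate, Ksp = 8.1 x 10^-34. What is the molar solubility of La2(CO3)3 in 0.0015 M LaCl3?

La2(CO3)3(s) <=> 2 La^3+ + 3 CO3^2-
Ksp = [La^3+]^2[CO3^2-]^3
Let s = moles of La2(CO3)3 that dissolve per litre. [La^3+] = 0.0015 + 2s ≈ 0.0015, [CO3^2-] = 3s (Ksp is small, so little additional dissolves).
Ksp ≈ (0.0015)^2 × (3s)^3
s = 2.4 × 10^-10 M
Check: 2s = 4.7 x 10^-10 ≪ 0.0015, so the approximation is valid.

s = 2.4 x 10^-10 M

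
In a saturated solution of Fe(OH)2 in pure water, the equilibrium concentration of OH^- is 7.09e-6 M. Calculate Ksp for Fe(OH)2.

Fe(OH)2(s) ⇌ Fe^2+ + 2 OH^-
Stoichiometry gives [Fe^2+] = (1/2)[OH^-] = 3.545 x 10^-6 M.
Ksp = [Fe^2+][OH^-]^2
Ksp = 3.545 × 10^-6 × (7.09 × 10^-6)^2 = 1.78 x 10^-16

Ksp ≈ 1.78 × 10^-16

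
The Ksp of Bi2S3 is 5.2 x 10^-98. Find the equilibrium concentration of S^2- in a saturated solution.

[S^2-] = 4.1 × 10^-20 M

Bi2S3(s) <=> 2 Bi^3+(aq) + 3 S^2-(aq)
Ksp = [Bi^3+]^2[S^2-]^3
Let s = molar solubility. Then [Bi^3+] = 2s and [S^2-] = 3s.
Ksp = (2s)^2(3s)^3 = 108s^5
Solving, s = (5.2 x 10^-98/108)^(1/5) = 1.37 × 10^-20 M
[S^2-] = 3s = 4.1 × 10^-20 M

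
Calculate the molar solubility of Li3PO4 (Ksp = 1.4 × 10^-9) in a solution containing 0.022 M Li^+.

s ≈ 1.3e-4 M

Li3PO4(s) ⇌ 3 Li^+(aq) + PO4^3-(aq)
Ksp = [Li^+]^3[PO4^3-]
If s mol/L dissolves here, [Li^+] = 0.022 + 3s ≈ 0.022, [PO4^3-] = s (common-ion effect: Li^+ is already 0.022 M).
Ksp ≈ (0.022)^3 × s
s = 1.3 x 10^-4 M
Check: 3s = 3.9 × 10^-4 ≪ 0.022, so the approximation is valid.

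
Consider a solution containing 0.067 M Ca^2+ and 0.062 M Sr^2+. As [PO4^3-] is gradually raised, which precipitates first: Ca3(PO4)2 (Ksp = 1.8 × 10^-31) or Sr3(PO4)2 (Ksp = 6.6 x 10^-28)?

Each salt begins to precipitate when Q = Ksp, i.e. when [PO4^3-] reaches its threshold.
For Ca3(PO4)2: 1.8 × 10^-31 = (0.067)^3 × [PO4^3-]^2  ⇒  [PO4^3-] = 2.4 x 10^-14 M.
For Sr3(PO4)2: 6.6 x 10^-28 = (0.062)^3 × [PO4^3-]^2  ⇒  [PO4^3-] = 1.7 × 10^-12 M.
The salt with the lower threshold [PO4^3-] precipitates first: Ca3(PO4)2.

Ca3(PO4)2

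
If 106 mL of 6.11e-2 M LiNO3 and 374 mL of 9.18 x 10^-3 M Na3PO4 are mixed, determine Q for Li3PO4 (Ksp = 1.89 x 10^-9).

Q ≈ 1.76 x 10^-8

Total volume = 106 + 374 = 480 mL.
[Li^+] = 6.11 x 10^-2 × (106/480) = 1.349 × 10^-2 M
[PO4^3-] = 9.18 × 10^-3 × (374/480) = 7.153 × 10^-3 M
Li3PO4(s) ⇌ 3 Li^+ + PO4^3-, so Q = [Li^+]^3[PO4^3-]
Q = (1.349 × 10^-2)^3(7.153 x 10^-3) = 1.76 × 10^-8
Q > Ksp, so Li3PO4 will precipitate.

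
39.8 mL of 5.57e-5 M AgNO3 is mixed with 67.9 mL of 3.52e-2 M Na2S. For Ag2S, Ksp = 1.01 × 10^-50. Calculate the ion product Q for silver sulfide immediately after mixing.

Q = 9.40e-12

Total volume = 39.8 + 67.9 = 107.7 mL.
[Ag^+] = 5.57 × 10^-5 × (39.8/107.7) = 2.058 x 10^-5 M
[S^2-] = 3.52 × 10^-2 × (67.9/107.7) = 2.219 x 10^-2 M
Ag2S(s) ⇌ 2 Ag^+ + S^2-, so Q = [Ag^+]^2[S^2-]
Q = (2.058 x 10^-5)^2(2.219 × 10^-2) = 9.40 × 10^-12
Q > Ksp, so Ag2S will precipitate.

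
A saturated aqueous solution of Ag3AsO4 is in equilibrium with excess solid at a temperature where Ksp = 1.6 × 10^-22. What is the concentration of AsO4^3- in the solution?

Ag3AsO4(s) <=> 3 Ag^+ + AsO4^3-
Ksp = [Ag^+]^3[AsO4^3-]
With molar solubility s: [Ag^+] = 3s, [AsO4^3-] = s.
Ksp = (3s)^3s = 27s^4
s^4 = 1.6 × 10^-22 / 27, so s = 1.56 × 10^-6 M
[AsO4^3-] = s = 1.6 × 10^-6 M

[AsO4^3-] ≈ 1.6e-6 M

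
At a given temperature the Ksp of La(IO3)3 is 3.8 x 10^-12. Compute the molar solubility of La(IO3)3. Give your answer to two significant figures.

s ≈ 6.1e-4 M

La(IO3)3(s) ⇌ La^3+(aq) + 3 IO3^-(aq)
Ksp = [La^3+][IO3^-]^3
If s mol/L of La(IO3)3 dissolves, [La^3+] = s and [IO3^-] = 3s.
So Ksp = s × (3s)^3 = 27s^4
s = (3.8 x 10^-12 / 27)^(1/4) = 6.1 × 10^-4 M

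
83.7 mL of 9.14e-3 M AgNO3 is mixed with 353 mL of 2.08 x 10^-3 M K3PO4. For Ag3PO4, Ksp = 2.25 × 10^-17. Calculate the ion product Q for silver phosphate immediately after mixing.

Total volume = 83.7 + 353 = 436.7 mL.
[Ag^+] = 9.14 × 10^-3 × (83.7/436.7) = 1.752 × 10^-3 M
[PO4^3-] = 2.08 × 10^-3 × (353/436.7) = 1.681 × 10^-3 M
Ag3PO4(s) ⇌ 3 Ag^+ + PO4^3-, so Q = [Ag^+]^3[PO4^3-]
Q = (1.752 × 10^-3)^3(1.681 x 10^-3) = 9.04 × 10^-12
Q > Ksp, so Ag3PO4 will precipitate.

Q ≈ 9.04 × 10^-12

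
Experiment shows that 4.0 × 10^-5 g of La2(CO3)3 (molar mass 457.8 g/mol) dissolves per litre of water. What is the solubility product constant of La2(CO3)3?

Ksp ≈ 5.5 x 10^-34

Molar solubility s = (4.0 × 10^-5 g/L) / (457.8 g/mol) = 8.74 × 10^-8 M.
La2(CO3)3(s) ⇌ 2 La^3+ + 3 CO3^2-
If s mol/L of La2(CO3)3 dissolves, [La^3+] = 2s and [CO3^2-] = 3s.
Ksp = [La^3+]^2[CO3^2-]^3
So Ksp = (2s)^2 × (3s)^3 = 108s^5
Ksp = 108 × (8.74 × 10^-8)^5 = 5.5 × 10^-34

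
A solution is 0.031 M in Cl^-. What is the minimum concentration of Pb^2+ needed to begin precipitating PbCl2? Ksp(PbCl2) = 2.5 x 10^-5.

PbCl2(s) ⇌ Pb^2+ + 2 Cl^-
Ksp = [Pb^2+][Cl^-]^2
Precipitation begins when Q = Ksp. With [Cl^-] = 0.031 M:
2.5 x 10^-5 = (0.031)^2 × [Pb^2+]
[Pb^2+] = (2.5 x 10^-5 / 9.61 × 10^-4) = 2.6 × 10^-2 M

[Pb^2+] ≈ 0.026 M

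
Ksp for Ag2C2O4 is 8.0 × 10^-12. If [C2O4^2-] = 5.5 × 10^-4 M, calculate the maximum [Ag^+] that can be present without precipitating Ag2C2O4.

Ag2C2O4(s) ⇌ 2 Ag^+ + C2O4^2-
Ksp = [Ag^+]^2[C2O4^2-]
Precipitation begins when Q = Ksp. With [C2O4^2-] = 5.5 × 10^-4 M:
8.0 × 10^-12 = (5.5 × 10^-4) × [Ag^+]^2
[Ag^+] = (8.0 × 10^-12 / 5.5 x 10^-4)^(1/2) = 1.2 × 10^-4 M

[Ag^+] ≈ 1.2e-4 M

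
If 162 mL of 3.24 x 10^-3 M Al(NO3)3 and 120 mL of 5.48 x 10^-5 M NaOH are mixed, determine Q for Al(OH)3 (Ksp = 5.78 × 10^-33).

Total volume = 162 + 120 = 282 mL.
[Al^3+] = 3.24 x 10^-3 × (162/282) = 1.861 x 10^-3 M
[OH^-] = 5.48 x 10^-5 × (120/282) = 2.332 x 10^-5 M
Al(OH)3(s) ⇌ Al^3+ + 3 OH^-, so Q = [Al^3+][OH^-]^3
Q = (1.861 x 10^-3)(2.332 × 10^-5)^3 = 2.36 × 10^-17
Q > Ksp, so Al(OH)3 will precipitate.

Q = 2.36 × 10^-17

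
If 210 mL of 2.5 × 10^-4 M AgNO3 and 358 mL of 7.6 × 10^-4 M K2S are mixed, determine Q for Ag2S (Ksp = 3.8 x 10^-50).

Q = 4.1e-12

Total volume = 210 + 358 = 568 mL.
[Ag^+] = 2.5 × 10^-4 × (210/568) = 9.24 × 10^-5 M
[S^2-] = 7.6 x 10^-4 × (358/568) = 4.79 × 10^-4 M
Ag2S(s) <=> 2 Ag^+ + S^2-, so Q = [Ag^+]^2[S^2-]
Q = (9.24 x 10^-5)^2(4.79 × 10^-4) = 4.1 x 10^-12
Q > Ksp, so Ag2S will precipitate.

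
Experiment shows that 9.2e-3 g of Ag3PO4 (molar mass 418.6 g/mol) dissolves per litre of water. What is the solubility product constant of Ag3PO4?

Molar solubility s = (9.2 × 10^-3 g/L) / (418.6 g/mol) = 2.20 × 10^-5 M.
Ag3PO4(s) ⇌ 3 Ag^+(aq) + PO4^3-(aq)
With molar solubility s: [Ag^+] = 3s, [PO4^3-] = s.
Ksp = [Ag^+]^3[PO4^3-]
So Ksp = (3s)^3 × s = 27s^4
Ksp = 27 × (2.20 × 10^-5)^4 = 6.3 × 10^-18

Ksp = 6.3 × 10^-18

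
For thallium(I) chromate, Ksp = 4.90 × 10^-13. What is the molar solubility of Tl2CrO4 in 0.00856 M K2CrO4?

s ≈ 3.78 x 10^-6 M

Tl2CrO4(s) <=> 2 Tl^+ + CrO4^2-
Ksp = [Tl^+]^2[CrO4^2-]
If s mol/L dissolves here, [Tl^+] = 2s, [CrO4^2-] = 0.00856 + s ≈ 0.00856 (common-ion effect: CrO4^2- is already 0.00856 M).
Ksp ≈ (2s)^2 × 0.00856
s = 3.78 x 10^-6 M
Check: s = 3.8 x 10^-6 ≪ 0.00856, so the approximation is valid.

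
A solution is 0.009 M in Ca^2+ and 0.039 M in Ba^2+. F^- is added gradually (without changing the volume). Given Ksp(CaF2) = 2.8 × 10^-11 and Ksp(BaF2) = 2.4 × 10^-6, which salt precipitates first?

CaF2

Precipitation of each salt starts when its ion product equals its Ksp.
For CaF2: 2.8 × 10^-11 = 0.009 × [F^-]^2  ⇒  [F^-] = 5.6 x 10^-5 M.
For BaF2: 2.4 × 10^-6 = 0.039 × [F^-]^2  ⇒  [F^-] = 7.8 × 10^-3 M.
The salt with the lower threshold [F^-] precipitates first: CaF2.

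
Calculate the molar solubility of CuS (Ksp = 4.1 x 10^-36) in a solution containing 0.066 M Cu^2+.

CuS(s) <=> Cu^2+ + S^2-
Ksp = [Cu^2+][S^2-]
Let s = moles of CuS that dissolve per litre. [Cu^2+] = 0.066 + s ≈ 0.066, [S^2-] = s (common-ion effect: Cu^2+ is already 0.066 M).
Ksp ≈ 0.066 × s
s = 6.2 × 10^-35 M
Check: s = 6.2 × 10^-35 ≪ 0.066, so the approximation is valid.

s ≈ 6.2 x 10^-35 M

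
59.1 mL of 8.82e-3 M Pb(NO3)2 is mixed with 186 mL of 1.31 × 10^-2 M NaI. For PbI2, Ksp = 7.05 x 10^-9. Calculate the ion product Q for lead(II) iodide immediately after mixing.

Total volume = 59.1 + 186 = 245.1 mL.
[Pb^2+] = 8.82 × 10^-3 × (59.1/245.1) = 2.127 × 10^-3 M
[I^-] = 1.31 × 10^-2 × (186/245.1) = 9.941 × 10^-3 M
PbI2(s) <=> Pb^2+ + 2 I^-, so Q = [Pb^2+][I^-]^2
Q = (2.127 x 10^-3)(9.941 x 10^-3)^2 = 2.10 × 10^-7
Q > Ksp, so PbI2 will precipitate.

Q = 2.10 × 10^-7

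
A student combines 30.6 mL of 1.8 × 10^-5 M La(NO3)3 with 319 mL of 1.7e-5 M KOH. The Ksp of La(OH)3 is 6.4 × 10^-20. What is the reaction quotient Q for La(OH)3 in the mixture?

Total volume = 30.6 + 319 = 349.6 mL.
[La^3+] = 1.8 × 10^-5 × (30.6/349.6) = 1.58 × 10^-6 M
[OH^-] = 1.7 × 10^-5 × (319/349.6) = 1.55 × 10^-5 M
La(OH)3(s) ⇌ La^3+(aq) + 3 OH^-(aq), so Q = [La^3+][OH^-]^3
Q = (1.58 × 10^-6)(1.55 x 10^-5)^3 = 5.9 × 10^-21
Q < Ksp, so no precipitate of La(OH)3 forms.

Q ≈ 5.9 x 10^-21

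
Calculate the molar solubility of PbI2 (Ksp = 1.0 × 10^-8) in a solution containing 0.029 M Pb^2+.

PbI2(s) ⇌ Pb^2+(aq) + 2 I^-(aq)
Ksp = [Pb^2+][I^-]^2
Let s = moles of PbI2 that dissolve per litre. [Pb^2+] = 0.029 + s ≈ 0.029, [I^-] = 2s (Ksp is small, so little additional dissolves).
Ksp ≈ 0.029 × (2s)^2
s = 2.9 × 10^-4 M
Check: s = 2.9 x 10^-4 ≪ 0.029, so the approximation is valid.

s ≈ 2.9 × 10^-4 M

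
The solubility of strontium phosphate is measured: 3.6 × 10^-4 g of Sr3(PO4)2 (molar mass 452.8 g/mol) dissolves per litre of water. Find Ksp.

Molar solubility s = (3.6 × 10^-4 g/L) / (452.8 g/mol) = 7.95 x 10^-7 M.
Sr3(PO4)2(s) <=> 3 Sr^2+(aq) + 2 PO4^3-(aq)
With molar solubility s: [Sr^2+] = 3s, [PO4^3-] = 2s.
Ksp = [Sr^2+]^3[PO4^3-]^2
Substituting: Ksp = (3s)^3(2s)^2 = 108s^5
Ksp = 108 × (7.95 × 10^-7)^5 = 3.4 × 10^-29

Ksp = 3.4e-29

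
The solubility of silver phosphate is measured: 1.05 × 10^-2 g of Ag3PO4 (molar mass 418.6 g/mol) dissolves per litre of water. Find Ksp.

1.07e-17

Molar solubility s = (1.05 × 10^-2 g/L) / (418.6 g/mol) = 2.508 x 10^-5 M.
Ag3PO4(s) ⇌ 3 Ag^+ + PO4^3-
If s mol/L of Ag3PO4 dissolves, [Ag^+] = 3s and [PO4^3-] = s.
Ksp = [Ag^+]^3[PO4^3-]
Substituting: Ksp = (3s)^3s = 27s^4
With s = 2.508 x 10^-5: Ksp = 1.07 x 10^-17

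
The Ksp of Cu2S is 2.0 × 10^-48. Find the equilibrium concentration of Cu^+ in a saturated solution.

[Cu^+] ≈ 1.6 × 10^-16 M

Cu2S(s) ⇌ 2 Cu^+ + S^2-
Ksp = [Cu^+]^2[S^2-]
With molar solubility s: [Cu^+] = 2s, [S^2-] = s.
So Ksp = (2s)^2 × s = 4s^3
s = (2.0 × 10^-48 / 4)^(1/3) = 7.94 × 10^-17 M
[Cu^+] = 2s = 1.6 x 10^-16 M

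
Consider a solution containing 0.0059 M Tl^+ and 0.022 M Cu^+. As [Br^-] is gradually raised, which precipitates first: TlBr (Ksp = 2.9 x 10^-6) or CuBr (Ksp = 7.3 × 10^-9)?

CuBr

Precipitation of each salt starts when its ion product equals its Ksp.
For TlBr: 2.9 x 10^-6 = 0.0059 × [Br^-]  ⇒  [Br^-] = 4.9 × 10^-4 M.
For CuBr: 7.3 × 10^-9 = 0.022 × [Br^-]  ⇒  [Br^-] = 3.3 × 10^-7 M.
The salt with the lower threshold [Br^-] precipitates first: CuBr.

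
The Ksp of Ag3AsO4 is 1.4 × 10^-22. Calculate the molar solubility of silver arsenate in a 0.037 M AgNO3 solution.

2.8e-18 M

Ag3AsO4(s) ⇌ 3 Ag^+ + AsO4^3-
Ksp = [Ag^+]^3[AsO4^3-]
If s mol/L dissolves here, [Ag^+] = 0.037 + 3s ≈ 0.037, [AsO4^3-] = s (Ksp is small, so little additional dissolves).
Ksp ≈ (0.037)^3 × s
s = 2.8 x 10^-18 M
Check: 3s = 8.3 × 10^-18 ≪ 0.037, so the approximation is valid.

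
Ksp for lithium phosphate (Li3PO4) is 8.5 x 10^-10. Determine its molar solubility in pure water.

2.4e-3 M

Li3PO4(s) ⇌ 3 Li^+(aq) + PO4^3-(aq)
Ksp = [Li^+]^3[PO4^3-]
With molar solubility s: [Li^+] = 3s, [PO4^3-] = s.
Ksp = (3s)^3s = 27s^4
s = (8.5 x 10^-10 / 27)^(1/4) = 2.4 × 10^-3 M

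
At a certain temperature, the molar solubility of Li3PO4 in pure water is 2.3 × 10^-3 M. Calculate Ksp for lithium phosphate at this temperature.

7.6e-10

Li3PO4(s) <=> 3 Li^+(aq) + PO4^3-(aq)
For each mole of Li3PO4 that dissolves: [Li^+] = 3s, [PO4^3-] = s.
Ksp = [Li^+]^3[PO4^3-]
So Ksp = (3s)^3 × s = 27s^4
Ksp = 27 × (2.3 × 10^-3)^4 = 7.6 x 10^-10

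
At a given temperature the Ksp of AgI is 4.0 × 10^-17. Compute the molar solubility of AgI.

AgI(s) ⇌ Ag^+ + I^-
Ksp = [Ag^+][I^-]
If s mol/L of AgI dissolves, [Ag^+] = s and [I^-] = s.
Ksp = s^2
s = (4.0 × 10^-17)^(1/2) = 6.3 × 10^-9 M

6.3 × 10^-9 M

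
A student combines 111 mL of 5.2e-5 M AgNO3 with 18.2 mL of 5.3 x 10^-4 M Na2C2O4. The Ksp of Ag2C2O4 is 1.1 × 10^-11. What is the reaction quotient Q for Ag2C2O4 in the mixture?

Total volume = 111 + 18.2 = 129.2 mL.
[Ag^+] = 5.2 x 10^-5 × (111/129.2) = 4.47 × 10^-5 M
[C2O4^2-] = 5.3 × 10^-4 × (18.2/129.2) = 7.47 × 10^-5 M
Ag2C2O4(s) ⇌ 2 Ag^+ + C2O4^2-, so Q = [Ag^+]^2[C2O4^2-]
Q = (4.47 × 10^-5)^2(7.47 × 10^-5) = 1.5 × 10^-13
Q < Ksp, so no precipitate of Ag2C2O4 forms.

Q = 1.5 × 10^-13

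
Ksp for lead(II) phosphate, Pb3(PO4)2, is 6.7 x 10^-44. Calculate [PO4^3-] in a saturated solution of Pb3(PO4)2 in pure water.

Pb3(PO4)2(s) <=> 3 Pb^2+ + 2 PO4^3-
Ksp = [Pb^2+]^3[PO4^3-]^2
Let s = molar solubility. Then [Pb^2+] = 3s and [PO4^3-] = 2s.
Ksp = (3s)^3(2s)^2 = 108s^5
s = (6.7 x 10^-44 / 108)^(1/5) = 9.09 × 10^-10 M
[PO4^3-] = 2s = 1.8 × 10^-9 M

[PO4^3-] ≈ 1.8e-9 M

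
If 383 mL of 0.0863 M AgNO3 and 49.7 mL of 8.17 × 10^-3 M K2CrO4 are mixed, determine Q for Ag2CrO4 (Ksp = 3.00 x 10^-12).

Total volume = 383 + 49.7 = 432.7 mL.
[Ag^+] = 8.63 x 10^-2 × (383/432.7) = 7.639 × 10^-2 M
[CrO4^2-] = 8.17 × 10^-3 × (49.7/432.7) = 9.384 x 10^-4 M
Ag2CrO4(s) ⇌ 2 Ag^+ + CrO4^2-, so Q = [Ag^+]^2[CrO4^2-]
Q = (7.639 × 10^-2)^2(9.384 x 10^-4) = 5.48 x 10^-6
Q > Ksp, so Ag2CrO4 will precipitate.

Q = 5.48 × 10^-6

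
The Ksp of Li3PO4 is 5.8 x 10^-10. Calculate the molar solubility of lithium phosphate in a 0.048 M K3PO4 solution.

s = 7.6 × 10^-4 M

Li3PO4(s) ⇌ 3 Li^+(aq) + PO4^3-(aq)
Ksp = [Li^+]^3[PO4^3-]
If s mol/L dissolves here, [Li^+] = 3s, [PO4^3-] = 0.048 + s ≈ 0.048 (since PO4^3- from K3PO4 dominates).
Ksp ≈ (3s)^3 × 0.048
s = 7.6 x 10^-4 M
Check: s = 7.6 × 10^-4 ≪ 0.048, so the approximation is valid.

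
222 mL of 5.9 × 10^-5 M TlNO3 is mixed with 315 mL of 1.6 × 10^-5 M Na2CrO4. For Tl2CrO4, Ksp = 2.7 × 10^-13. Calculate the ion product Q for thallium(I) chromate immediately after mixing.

5.6 × 10^-15

Total volume = 222 + 315 = 537 mL.
[Tl^+] = 5.9 × 10^-5 × (222/537) = 2.44 x 10^-5 M
[CrO4^2-] = 1.6 x 10^-5 × (315/537) = 9.39 × 10^-6 M
Tl2CrO4(s) ⇌ 2 Tl^+(aq) + CrO4^2-(aq), so Q = [Tl^+]^2[CrO4^2-]
Q = (2.44 x 10^-5)^2(9.39 × 10^-6) = 5.6 x 10^-15
Q < Ksp, so no precipitate of Tl2CrO4 forms.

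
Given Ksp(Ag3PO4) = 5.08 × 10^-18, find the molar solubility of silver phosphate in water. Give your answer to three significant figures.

Ag3PO4(s) ⇌ 3 Ag^+ + PO4^3-
Ksp = [Ag^+]^3[PO4^3-]
For each mole of Ag3PO4 that dissolves: [Ag^+] = 3s, [PO4^3-] = s.
So Ksp = (3s)^3 × s = 27s^4
s = (5.08 × 10^-18 / 27)^(1/4) = 2.08 × 10^-5 M

2.08e-5 M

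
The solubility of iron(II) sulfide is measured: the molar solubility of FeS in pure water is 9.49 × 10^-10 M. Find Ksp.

FeS(s) ⇌ Fe^2+(aq) + S^2-(aq)
For each mole of FeS that dissolves: [Fe^2+] = s, [S^2-] = s.
Ksp = [Fe^2+][S^2-]
Ksp = s^2
With s = 9.49 × 10^-10: Ksp = 9.01 × 10^-19

9.01 × 10^-19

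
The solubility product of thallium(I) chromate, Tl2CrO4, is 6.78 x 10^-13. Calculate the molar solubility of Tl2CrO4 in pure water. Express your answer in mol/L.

5.53e-5 M

Tl2CrO4(s) ⇌ 2 Tl^+ + CrO4^2-
Ksp = [Tl^+]^2[CrO4^2-]
For each mole of Tl2CrO4 that dissolves: [Tl^+] = 2s, [CrO4^2-] = s.
Substituting: Ksp = (2s)^2s = 4s^3
s^3 = 6.78 x 10^-13 / 4, so s = 5.53 × 10^-5 M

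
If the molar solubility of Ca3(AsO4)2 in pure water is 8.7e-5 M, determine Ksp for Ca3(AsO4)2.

Ksp ≈ 5.4 x 10^-19

Ca3(AsO4)2(s) ⇌ 3 Ca^2+(aq) + 2 AsO4^3-(aq)
For each mole of Ca3(AsO4)2 that dissolves: [Ca^2+] = 3s, [AsO4^3-] = 2s.
Ksp = [Ca^2+]^3[AsO4^3-]^2
Substituting: Ksp = (3s)^3(2s)^2 = 108s^5
With s = 8.7 x 10^-5: Ksp = 5.4 × 10^-19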